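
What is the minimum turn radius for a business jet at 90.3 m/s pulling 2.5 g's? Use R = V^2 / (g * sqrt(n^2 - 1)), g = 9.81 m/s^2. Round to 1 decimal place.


Step 1: V^2 = 90.3^2 = 8154.09
Step 2: n^2 - 1 = 2.5^2 - 1 = 5.25
Step 3: sqrt(5.25) = 2.291288
Step 4: R = 8154.09 / (9.81 * 2.291288) = 362.8 m

362.8


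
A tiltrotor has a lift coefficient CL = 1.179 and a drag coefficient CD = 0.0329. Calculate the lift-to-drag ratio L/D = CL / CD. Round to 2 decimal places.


Step 1: L/D = CL / CD = 1.179 / 0.0329
Step 2: L/D = 35.84

35.84


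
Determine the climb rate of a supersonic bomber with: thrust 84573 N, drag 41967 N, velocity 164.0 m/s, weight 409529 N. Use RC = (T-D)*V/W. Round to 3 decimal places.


Step 1: Excess thrust = T - D = 84573 - 41967 = 42606 N
Step 2: Excess power = 42606 * 164.0 = 6987384.0 W
Step 3: RC = 6987384.0 / 409529 = 17.062 m/s

17.062


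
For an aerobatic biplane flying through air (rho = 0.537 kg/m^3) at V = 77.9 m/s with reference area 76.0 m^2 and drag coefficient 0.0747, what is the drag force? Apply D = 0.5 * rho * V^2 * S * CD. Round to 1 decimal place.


Step 1: Dynamic pressure q = 0.5 * 0.537 * 77.9^2 = 1629.3681 Pa
Step 2: Drag D = q * S * CD = 1629.3681 * 76.0 * 0.0747
Step 3: D = 9250.2 N

9250.2


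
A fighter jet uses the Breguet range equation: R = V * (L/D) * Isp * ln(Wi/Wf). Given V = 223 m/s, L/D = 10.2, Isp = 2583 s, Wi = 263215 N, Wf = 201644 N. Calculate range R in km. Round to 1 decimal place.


Step 1: Coefficient = V * (L/D) * Isp = 223 * 10.2 * 2583 = 5875291.8 m
Step 2: Wi/Wf = 263215 / 201644 = 1.305345
Step 3: ln(1.305345) = 0.266467
Step 4: R = 5875291.8 * 0.266467 = 1565573.9 m = 1565.6 km

1565.6


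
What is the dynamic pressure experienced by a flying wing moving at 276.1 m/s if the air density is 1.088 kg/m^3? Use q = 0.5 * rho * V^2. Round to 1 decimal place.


Step 1: V^2 = 276.1^2 = 76231.21
Step 2: q = 0.5 * 1.088 * 76231.21
Step 3: q = 41469.8 Pa

41469.8


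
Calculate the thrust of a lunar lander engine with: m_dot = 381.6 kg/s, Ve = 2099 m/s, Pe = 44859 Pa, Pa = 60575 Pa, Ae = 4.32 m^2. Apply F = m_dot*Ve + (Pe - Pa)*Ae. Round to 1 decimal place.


Step 1: Momentum thrust = m_dot * Ve = 381.6 * 2099 = 800978.4 N
Step 2: Pressure thrust = (Pe - Pa) * Ae = (44859 - 60575) * 4.32 = -67893.12 N
Step 3: Total thrust F = 800978.4 + -67893.12 = 733085.3 N

733085.3


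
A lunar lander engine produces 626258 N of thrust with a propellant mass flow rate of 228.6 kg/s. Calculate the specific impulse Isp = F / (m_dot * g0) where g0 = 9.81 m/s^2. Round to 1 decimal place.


Step 1: m_dot * g0 = 228.6 * 9.81 = 2242.57
Step 2: Isp = 626258 / 2242.57 = 279.3 s

279.3


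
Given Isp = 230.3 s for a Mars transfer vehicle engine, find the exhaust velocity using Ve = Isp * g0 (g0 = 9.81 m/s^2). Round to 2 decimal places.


Step 1: Ve = Isp * g0 = 230.3 * 9.81
Step 2: Ve = 2259.24 m/s

2259.24


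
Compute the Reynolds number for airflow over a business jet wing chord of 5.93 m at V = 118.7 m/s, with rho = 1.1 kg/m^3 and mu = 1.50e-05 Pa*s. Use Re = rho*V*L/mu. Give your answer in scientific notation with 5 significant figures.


Step 1: Numerator = rho * V * L = 1.1 * 118.7 * 5.93 = 774.2801
Step 2: Re = 774.2801 / 1.50e-05
Step 3: Re = 5.1619e+07

5.1619e+07


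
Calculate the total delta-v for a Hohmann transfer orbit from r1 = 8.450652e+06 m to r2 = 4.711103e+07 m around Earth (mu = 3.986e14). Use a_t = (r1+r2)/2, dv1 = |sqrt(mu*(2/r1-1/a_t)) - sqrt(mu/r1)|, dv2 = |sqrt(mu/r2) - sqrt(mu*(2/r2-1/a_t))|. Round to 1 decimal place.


Step 1: Transfer semi-major axis a_t = (8.450652e+06 + 4.711103e+07) / 2 = 2.778084e+07 m
Step 2: v1 (circular at r1) = sqrt(mu/r1) = 6867.89 m/s
Step 3: v_t1 = sqrt(mu*(2/r1 - 1/a_t)) = 8943.6 m/s
Step 4: dv1 = |8943.6 - 6867.89| = 2075.7 m/s
Step 5: v2 (circular at r2) = 2908.76 m/s, v_t2 = 1604.28 m/s
Step 6: dv2 = |2908.76 - 1604.28| = 1304.48 m/s
Step 7: Total delta-v = 2075.7 + 1304.48 = 3380.2 m/s

3380.2


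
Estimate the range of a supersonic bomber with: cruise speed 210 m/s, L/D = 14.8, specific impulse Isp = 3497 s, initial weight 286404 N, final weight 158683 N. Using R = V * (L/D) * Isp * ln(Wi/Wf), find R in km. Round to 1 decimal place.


Step 1: Coefficient = V * (L/D) * Isp = 210 * 14.8 * 3497 = 10868676.0 m
Step 2: Wi/Wf = 286404 / 158683 = 1.804881
Step 3: ln(1.804881) = 0.590495
Step 4: R = 10868676.0 * 0.590495 = 6417897.7 m = 6417.9 km

6417.9


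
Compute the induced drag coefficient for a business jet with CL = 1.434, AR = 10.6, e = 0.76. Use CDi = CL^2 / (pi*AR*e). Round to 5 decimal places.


Step 1: CL^2 = 1.434^2 = 2.056356
Step 2: pi * AR * e = 3.14159 * 10.6 * 0.76 = 25.30867
Step 3: CDi = 2.056356 / 25.30867 = 0.08125

0.08125


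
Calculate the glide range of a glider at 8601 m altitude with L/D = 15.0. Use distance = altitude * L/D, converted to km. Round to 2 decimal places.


Step 1: Glide distance = altitude * L/D = 8601 * 15.0 = 129015.0 m
Step 2: Convert to km: 129015.0 / 1000 = 129.02 km

129.02


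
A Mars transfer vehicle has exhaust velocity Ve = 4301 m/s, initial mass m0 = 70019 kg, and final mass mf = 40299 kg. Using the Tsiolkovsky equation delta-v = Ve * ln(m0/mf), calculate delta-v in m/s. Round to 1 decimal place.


Step 1: Mass ratio m0/mf = 70019 / 40299 = 1.737487
Step 2: ln(1.737487) = 0.55244
Step 3: delta-v = 4301 * 0.55244 = 2376.0 m/s

2376.0


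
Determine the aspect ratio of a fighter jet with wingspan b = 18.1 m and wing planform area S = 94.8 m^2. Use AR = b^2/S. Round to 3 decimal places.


Step 1: b^2 = 18.1^2 = 327.61
Step 2: AR = 327.61 / 94.8 = 3.456

3.456


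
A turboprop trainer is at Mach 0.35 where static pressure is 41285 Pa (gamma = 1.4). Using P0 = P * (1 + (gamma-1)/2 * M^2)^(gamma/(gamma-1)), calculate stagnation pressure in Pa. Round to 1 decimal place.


Step 1: (gamma-1)/2 * M^2 = 0.2 * 0.1225 = 0.0245
Step 2: 1 + 0.0245 = 1.0245
Step 3: Exponent gamma/(gamma-1) = 3.5
Step 4: P0 = 41285 * 1.0245^3.5 = 44934.9 Pa

44934.9


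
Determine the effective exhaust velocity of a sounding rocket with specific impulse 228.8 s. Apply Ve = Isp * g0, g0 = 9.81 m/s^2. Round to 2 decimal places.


Step 1: Ve = Isp * g0 = 228.8 * 9.81
Step 2: Ve = 2244.53 m/s

2244.53


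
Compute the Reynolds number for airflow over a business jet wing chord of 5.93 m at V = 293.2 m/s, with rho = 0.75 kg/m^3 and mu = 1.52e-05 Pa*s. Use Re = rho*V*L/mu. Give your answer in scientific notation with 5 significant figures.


Step 1: Numerator = rho * V * L = 0.75 * 293.2 * 5.93 = 1304.007
Step 2: Re = 1304.007 / 1.52e-05
Step 3: Re = 8.5790e+07

8.5790e+07


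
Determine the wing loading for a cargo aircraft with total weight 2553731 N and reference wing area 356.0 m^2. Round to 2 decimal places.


Step 1: Wing loading = W / S = 2553731 / 356.0
Step 2: Wing loading = 7173.40 N/m^2

7173.40


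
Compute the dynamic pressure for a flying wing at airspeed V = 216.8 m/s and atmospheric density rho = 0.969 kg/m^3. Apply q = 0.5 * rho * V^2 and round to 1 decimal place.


Step 1: V^2 = 216.8^2 = 47002.24
Step 2: q = 0.5 * 0.969 * 47002.24
Step 3: q = 22772.6 Pa

22772.6


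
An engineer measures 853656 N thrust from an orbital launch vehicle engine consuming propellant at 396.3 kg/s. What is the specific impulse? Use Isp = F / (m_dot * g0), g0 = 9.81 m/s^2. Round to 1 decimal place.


Step 1: m_dot * g0 = 396.3 * 9.81 = 3887.7
Step 2: Isp = 853656 / 3887.7 = 219.6 s

219.6


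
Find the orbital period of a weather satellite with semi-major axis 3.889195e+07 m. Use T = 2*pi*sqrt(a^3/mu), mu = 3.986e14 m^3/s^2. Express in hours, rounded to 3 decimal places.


Step 1: a^3 / mu = 5.882733e+22 / 3.986e14 = 1.475849e+08
Step 2: sqrt(1.475849e+08) = 12148.4517 s
Step 3: T = 2*pi * 12148.4517 = 76330.97 s
Step 4: T in hours = 76330.97 / 3600 = 21.203 hours

21.203


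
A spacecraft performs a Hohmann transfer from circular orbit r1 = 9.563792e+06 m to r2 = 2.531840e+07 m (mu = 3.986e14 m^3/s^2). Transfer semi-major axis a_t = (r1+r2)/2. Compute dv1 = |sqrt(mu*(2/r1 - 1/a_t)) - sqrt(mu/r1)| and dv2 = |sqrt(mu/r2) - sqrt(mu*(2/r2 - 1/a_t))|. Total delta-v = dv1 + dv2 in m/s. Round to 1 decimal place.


Step 1: Transfer semi-major axis a_t = (9.563792e+06 + 2.531840e+07) / 2 = 1.744110e+07 m
Step 2: v1 (circular at r1) = sqrt(mu/r1) = 6455.85 m/s
Step 3: v_t1 = sqrt(mu*(2/r1 - 1/a_t)) = 7778.3 m/s
Step 4: dv1 = |7778.3 - 6455.85| = 1322.45 m/s
Step 5: v2 (circular at r2) = 3967.81 m/s, v_t2 = 2938.18 m/s
Step 6: dv2 = |3967.81 - 2938.18| = 1029.62 m/s
Step 7: Total delta-v = 1322.45 + 1029.62 = 2352.1 m/s

2352.1


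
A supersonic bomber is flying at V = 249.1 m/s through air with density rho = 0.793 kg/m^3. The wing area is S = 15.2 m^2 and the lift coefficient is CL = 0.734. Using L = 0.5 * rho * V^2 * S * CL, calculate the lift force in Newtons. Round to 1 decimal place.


Step 1: Calculate dynamic pressure q = 0.5 * 0.793 * 249.1^2 = 0.5 * 0.793 * 62050.81 = 24603.1462 Pa
Step 2: Multiply by wing area and lift coefficient: L = 24603.1462 * 15.2 * 0.734
Step 3: L = 373967.8217 * 0.734 = 274492.4 N

274492.4


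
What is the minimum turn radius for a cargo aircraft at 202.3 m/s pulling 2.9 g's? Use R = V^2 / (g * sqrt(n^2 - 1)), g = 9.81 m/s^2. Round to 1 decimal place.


Step 1: V^2 = 202.3^2 = 40925.29
Step 2: n^2 - 1 = 2.9^2 - 1 = 7.41
Step 3: sqrt(7.41) = 2.722132
Step 4: R = 40925.29 / (9.81 * 2.722132) = 1532.5 m

1532.5


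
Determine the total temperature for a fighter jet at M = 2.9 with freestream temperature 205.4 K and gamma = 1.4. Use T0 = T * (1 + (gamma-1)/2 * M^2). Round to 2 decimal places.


Step 1: (gamma-1)/2 = 0.2
Step 2: M^2 = 8.41
Step 3: 1 + 0.2 * 8.41 = 2.682
Step 4: T0 = 205.4 * 2.682 = 550.88 K

550.88


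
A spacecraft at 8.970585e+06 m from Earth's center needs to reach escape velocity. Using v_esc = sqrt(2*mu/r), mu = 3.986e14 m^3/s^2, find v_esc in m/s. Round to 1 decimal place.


Step 1: 2*mu/r = 2 * 3.986e14 / 8.970585e+06 = 88868228.7721
Step 2: v_esc = sqrt(88868228.7721) = 9427.0 m/s

9427.0


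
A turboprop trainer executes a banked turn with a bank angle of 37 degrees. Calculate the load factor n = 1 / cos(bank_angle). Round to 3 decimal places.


Step 1: Convert 37 degrees to radians = 0.645772
Step 2: cos(37 deg) = 0.798636
Step 3: n = 1 / 0.798636 = 1.252

1.252


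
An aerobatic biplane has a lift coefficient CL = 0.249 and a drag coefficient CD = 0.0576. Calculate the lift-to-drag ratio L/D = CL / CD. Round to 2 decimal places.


Step 1: L/D = CL / CD = 0.249 / 0.0576
Step 2: L/D = 4.32

4.32


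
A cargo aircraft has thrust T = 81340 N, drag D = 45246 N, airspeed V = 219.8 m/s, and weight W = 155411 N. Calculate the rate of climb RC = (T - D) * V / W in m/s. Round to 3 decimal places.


Step 1: Excess thrust = T - D = 81340 - 45246 = 36094 N
Step 2: Excess power = 36094 * 219.8 = 7933461.2 W
Step 3: RC = 7933461.2 / 155411 = 51.048 m/s

51.048


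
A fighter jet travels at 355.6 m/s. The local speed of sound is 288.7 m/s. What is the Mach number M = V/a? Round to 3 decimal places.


Step 1: M = V / a = 355.6 / 288.7
Step 2: M = 1.232

1.232


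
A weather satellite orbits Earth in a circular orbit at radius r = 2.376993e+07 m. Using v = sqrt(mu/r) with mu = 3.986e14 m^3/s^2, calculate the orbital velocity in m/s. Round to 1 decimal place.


Step 1: mu / r = 3.986e14 / 2.376993e+07 = 16769085.9838
Step 2: v = sqrt(16769085.9838) = 4095.0 m/s

4095.0


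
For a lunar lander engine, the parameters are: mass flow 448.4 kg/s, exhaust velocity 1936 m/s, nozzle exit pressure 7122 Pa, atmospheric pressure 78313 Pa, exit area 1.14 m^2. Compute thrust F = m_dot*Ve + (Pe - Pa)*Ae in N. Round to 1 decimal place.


Step 1: Momentum thrust = m_dot * Ve = 448.4 * 1936 = 868102.4 N
Step 2: Pressure thrust = (Pe - Pa) * Ae = (7122 - 78313) * 1.14 = -81157.74 N
Step 3: Total thrust F = 868102.4 + -81157.74 = 786944.7 N

786944.7


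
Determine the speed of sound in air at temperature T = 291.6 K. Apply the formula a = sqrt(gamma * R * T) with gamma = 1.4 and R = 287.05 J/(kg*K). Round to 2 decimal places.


Step 1: gamma * R * T = 1.4 * 287.05 * 291.6 = 117185.292
Step 2: a = sqrt(117185.292) = 342.32 m/s

342.32


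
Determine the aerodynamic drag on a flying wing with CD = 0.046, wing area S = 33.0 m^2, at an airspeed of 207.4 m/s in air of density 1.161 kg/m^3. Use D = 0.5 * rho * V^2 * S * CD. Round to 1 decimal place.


Step 1: Dynamic pressure q = 0.5 * 1.161 * 207.4^2 = 24970.0682 Pa
Step 2: Drag D = q * S * CD = 24970.0682 * 33.0 * 0.046
Step 3: D = 37904.6 N

37904.6


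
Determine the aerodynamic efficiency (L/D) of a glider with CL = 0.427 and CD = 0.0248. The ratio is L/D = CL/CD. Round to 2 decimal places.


Step 1: L/D = CL / CD = 0.427 / 0.0248
Step 2: L/D = 17.22

17.22


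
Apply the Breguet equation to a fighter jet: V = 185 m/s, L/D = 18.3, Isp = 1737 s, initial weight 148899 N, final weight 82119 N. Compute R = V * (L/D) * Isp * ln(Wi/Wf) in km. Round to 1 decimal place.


Step 1: Coefficient = V * (L/D) * Isp = 185 * 18.3 * 1737 = 5880613.5 m
Step 2: Wi/Wf = 148899 / 82119 = 1.81321
Step 3: ln(1.81321) = 0.595099
Step 4: R = 5880613.5 * 0.595099 = 3499546.1 m = 3499.5 km

3499.5


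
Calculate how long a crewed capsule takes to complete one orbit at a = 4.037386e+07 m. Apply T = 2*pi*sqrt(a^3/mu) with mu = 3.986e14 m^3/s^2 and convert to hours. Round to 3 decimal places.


Step 1: a^3 / mu = 6.581135e+22 / 3.986e14 = 1.651063e+08
Step 2: sqrt(1.651063e+08) = 12849.3678 s
Step 3: T = 2*pi * 12849.3678 = 80734.96 s
Step 4: T in hours = 80734.96 / 3600 = 22.426 hours

22.426


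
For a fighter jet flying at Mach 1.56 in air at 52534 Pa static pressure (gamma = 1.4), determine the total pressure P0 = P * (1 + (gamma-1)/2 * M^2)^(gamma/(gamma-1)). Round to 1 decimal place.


Step 1: (gamma-1)/2 * M^2 = 0.2 * 2.4336 = 0.48672
Step 2: 1 + 0.48672 = 1.48672
Step 3: Exponent gamma/(gamma-1) = 3.5
Step 4: P0 = 52534 * 1.48672^3.5 = 210495.4 Pa

210495.4


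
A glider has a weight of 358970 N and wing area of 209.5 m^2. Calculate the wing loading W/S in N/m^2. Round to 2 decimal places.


Step 1: Wing loading = W / S = 358970 / 209.5
Step 2: Wing loading = 1713.46 N/m^2

1713.46


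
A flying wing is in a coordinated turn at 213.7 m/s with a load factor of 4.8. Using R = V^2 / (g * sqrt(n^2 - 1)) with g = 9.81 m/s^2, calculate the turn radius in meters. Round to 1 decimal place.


Step 1: V^2 = 213.7^2 = 45667.69
Step 2: n^2 - 1 = 4.8^2 - 1 = 22.04
Step 3: sqrt(22.04) = 4.694678
Step 4: R = 45667.69 / (9.81 * 4.694678) = 991.6 m

991.6


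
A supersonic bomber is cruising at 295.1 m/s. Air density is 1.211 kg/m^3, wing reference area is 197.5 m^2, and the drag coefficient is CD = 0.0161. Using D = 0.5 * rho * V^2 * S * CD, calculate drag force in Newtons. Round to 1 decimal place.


Step 1: Dynamic pressure q = 0.5 * 1.211 * 295.1^2 = 52729.3681 Pa
Step 2: Drag D = q * S * CD = 52729.3681 * 197.5 * 0.0161
Step 3: D = 167666.2 N

167666.2


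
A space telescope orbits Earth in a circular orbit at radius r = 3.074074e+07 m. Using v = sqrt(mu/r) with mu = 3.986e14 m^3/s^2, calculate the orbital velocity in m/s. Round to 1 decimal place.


Step 1: mu / r = 3.986e14 / 3.074074e+07 = 12966506.3365
Step 2: v = sqrt(12966506.3365) = 3600.9 m/s

3600.9


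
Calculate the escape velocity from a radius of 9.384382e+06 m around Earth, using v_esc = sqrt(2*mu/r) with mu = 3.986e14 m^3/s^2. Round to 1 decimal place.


Step 1: 2*mu/r = 2 * 3.986e14 / 9.384382e+06 = 84949653.584
Step 2: v_esc = sqrt(84949653.584) = 9216.8 m/s

9216.8


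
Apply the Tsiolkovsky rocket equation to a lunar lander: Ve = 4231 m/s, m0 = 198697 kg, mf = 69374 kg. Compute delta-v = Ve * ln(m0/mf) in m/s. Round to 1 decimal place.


Step 1: Mass ratio m0/mf = 198697 / 69374 = 2.864142
Step 2: ln(2.864142) = 1.052269
Step 3: delta-v = 4231 * 1.052269 = 4452.1 m/s

4452.1


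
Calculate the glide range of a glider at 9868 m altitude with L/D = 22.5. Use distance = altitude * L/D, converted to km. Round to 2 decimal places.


Step 1: Glide distance = altitude * L/D = 9868 * 22.5 = 222030.0 m
Step 2: Convert to km: 222030.0 / 1000 = 222.03 km

222.03


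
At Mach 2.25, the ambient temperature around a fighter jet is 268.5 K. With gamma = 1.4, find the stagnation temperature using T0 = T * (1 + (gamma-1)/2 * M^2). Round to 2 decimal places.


Step 1: (gamma-1)/2 = 0.2
Step 2: M^2 = 5.0625
Step 3: 1 + 0.2 * 5.0625 = 2.0125
Step 4: T0 = 268.5 * 2.0125 = 540.36 K

540.36


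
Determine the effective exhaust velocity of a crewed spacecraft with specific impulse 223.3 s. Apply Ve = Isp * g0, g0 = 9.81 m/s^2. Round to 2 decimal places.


Step 1: Ve = Isp * g0 = 223.3 * 9.81
Step 2: Ve = 2190.57 m/s

2190.57


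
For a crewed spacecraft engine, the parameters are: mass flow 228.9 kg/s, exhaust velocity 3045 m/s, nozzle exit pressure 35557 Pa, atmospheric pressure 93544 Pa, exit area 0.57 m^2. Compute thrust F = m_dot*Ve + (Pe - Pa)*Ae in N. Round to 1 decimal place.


Step 1: Momentum thrust = m_dot * Ve = 228.9 * 3045 = 697000.5 N
Step 2: Pressure thrust = (Pe - Pa) * Ae = (35557 - 93544) * 0.57 = -33052.59 N
Step 3: Total thrust F = 697000.5 + -33052.59 = 663947.9 N

663947.9


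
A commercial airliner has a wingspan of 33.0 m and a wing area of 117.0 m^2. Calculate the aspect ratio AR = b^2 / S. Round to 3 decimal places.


Step 1: b^2 = 33.0^2 = 1089.0
Step 2: AR = 1089.0 / 117.0 = 9.308

9.308


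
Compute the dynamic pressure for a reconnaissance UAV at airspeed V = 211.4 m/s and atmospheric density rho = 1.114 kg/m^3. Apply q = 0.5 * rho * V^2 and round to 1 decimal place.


Step 1: V^2 = 211.4^2 = 44689.96
Step 2: q = 0.5 * 1.114 * 44689.96
Step 3: q = 24892.3 Pa

24892.3


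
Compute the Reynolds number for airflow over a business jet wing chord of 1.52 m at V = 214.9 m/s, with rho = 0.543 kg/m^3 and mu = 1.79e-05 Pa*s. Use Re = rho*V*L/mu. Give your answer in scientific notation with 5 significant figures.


Step 1: Numerator = rho * V * L = 0.543 * 214.9 * 1.52 = 177.369864
Step 2: Re = 177.369864 / 1.79e-05
Step 3: Re = 9.9089e+06

9.9089e+06


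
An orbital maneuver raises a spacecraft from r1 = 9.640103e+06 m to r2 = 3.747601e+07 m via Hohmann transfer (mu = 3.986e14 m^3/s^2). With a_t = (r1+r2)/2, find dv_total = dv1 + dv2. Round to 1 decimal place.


Step 1: Transfer semi-major axis a_t = (9.640103e+06 + 3.747601e+07) / 2 = 2.355806e+07 m
Step 2: v1 (circular at r1) = sqrt(mu/r1) = 6430.25 m/s
Step 3: v_t1 = sqrt(mu*(2/r1 - 1/a_t)) = 8110.26 m/s
Step 4: dv1 = |8110.26 - 6430.25| = 1680.01 m/s
Step 5: v2 (circular at r2) = 3261.31 m/s, v_t2 = 2086.23 m/s
Step 6: dv2 = |3261.31 - 2086.23| = 1175.07 m/s
Step 7: Total delta-v = 1680.01 + 1175.07 = 2855.1 m/s

2855.1


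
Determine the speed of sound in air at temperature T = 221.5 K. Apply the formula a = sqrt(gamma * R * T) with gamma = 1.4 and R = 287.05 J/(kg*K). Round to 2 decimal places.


Step 1: gamma * R * T = 1.4 * 287.05 * 221.5 = 89014.205
Step 2: a = sqrt(89014.205) = 298.35 m/s

298.35


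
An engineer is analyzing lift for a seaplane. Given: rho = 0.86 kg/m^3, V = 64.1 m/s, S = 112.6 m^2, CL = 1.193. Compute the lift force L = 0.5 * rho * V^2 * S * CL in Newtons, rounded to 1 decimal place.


Step 1: Calculate dynamic pressure q = 0.5 * 0.86 * 64.1^2 = 0.5 * 0.86 * 4108.81 = 1766.7883 Pa
Step 2: Multiply by wing area and lift coefficient: L = 1766.7883 * 112.6 * 1.193
Step 3: L = 198940.3626 * 1.193 = 237335.9 N

237335.9


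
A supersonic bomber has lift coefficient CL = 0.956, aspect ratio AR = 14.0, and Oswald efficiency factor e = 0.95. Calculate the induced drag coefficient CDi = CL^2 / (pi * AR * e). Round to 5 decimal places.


Step 1: CL^2 = 0.956^2 = 0.913936
Step 2: pi * AR * e = 3.14159 * 14.0 * 0.95 = 41.783182
Step 3: CDi = 0.913936 / 41.783182 = 0.02187

0.02187


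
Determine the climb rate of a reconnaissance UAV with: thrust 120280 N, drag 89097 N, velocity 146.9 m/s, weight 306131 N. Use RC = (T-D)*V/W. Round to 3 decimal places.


Step 1: Excess thrust = T - D = 120280 - 89097 = 31183 N
Step 2: Excess power = 31183 * 146.9 = 4580782.7 W
Step 3: RC = 4580782.7 / 306131 = 14.963 m/s

14.963


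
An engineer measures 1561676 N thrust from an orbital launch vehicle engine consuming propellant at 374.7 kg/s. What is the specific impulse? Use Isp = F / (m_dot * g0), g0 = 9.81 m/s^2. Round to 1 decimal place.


Step 1: m_dot * g0 = 374.7 * 9.81 = 3675.81
Step 2: Isp = 1561676 / 3675.81 = 424.9 s

424.9


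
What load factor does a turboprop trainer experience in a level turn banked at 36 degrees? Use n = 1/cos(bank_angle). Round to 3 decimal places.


Step 1: Convert 36 degrees to radians = 0.628319
Step 2: cos(36 deg) = 0.809017
Step 3: n = 1 / 0.809017 = 1.236

1.236


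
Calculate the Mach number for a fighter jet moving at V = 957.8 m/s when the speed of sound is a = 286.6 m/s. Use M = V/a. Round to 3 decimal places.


Step 1: M = V / a = 957.8 / 286.6
Step 2: M = 3.342

3.342


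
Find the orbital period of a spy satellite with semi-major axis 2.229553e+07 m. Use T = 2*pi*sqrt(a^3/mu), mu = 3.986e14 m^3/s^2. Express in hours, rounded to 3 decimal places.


Step 1: a^3 / mu = 1.108290e+22 / 3.986e14 = 2.780457e+07
Step 2: sqrt(2.780457e+07) = 5273.0034 s
Step 3: T = 2*pi * 5273.0034 = 33131.26 s
Step 4: T in hours = 33131.26 / 3600 = 9.203 hours

9.203


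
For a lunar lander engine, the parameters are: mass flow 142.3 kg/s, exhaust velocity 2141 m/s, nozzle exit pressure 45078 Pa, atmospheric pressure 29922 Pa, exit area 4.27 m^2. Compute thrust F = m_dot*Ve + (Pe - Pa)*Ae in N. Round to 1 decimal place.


Step 1: Momentum thrust = m_dot * Ve = 142.3 * 2141 = 304664.3 N
Step 2: Pressure thrust = (Pe - Pa) * Ae = (45078 - 29922) * 4.27 = 64716.12 N
Step 3: Total thrust F = 304664.3 + 64716.12 = 369380.4 N

369380.4


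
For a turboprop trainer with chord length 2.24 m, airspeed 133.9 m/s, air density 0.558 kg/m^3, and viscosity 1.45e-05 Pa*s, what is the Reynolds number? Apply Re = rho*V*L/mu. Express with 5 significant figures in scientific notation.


Step 1: Numerator = rho * V * L = 0.558 * 133.9 * 2.24 = 167.364288
Step 2: Re = 167.364288 / 1.45e-05
Step 3: Re = 1.1542e+07

1.1542e+07


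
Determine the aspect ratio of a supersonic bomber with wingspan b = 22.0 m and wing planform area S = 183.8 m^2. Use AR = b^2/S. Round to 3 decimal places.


Step 1: b^2 = 22.0^2 = 484.0
Step 2: AR = 484.0 / 183.8 = 2.633

2.633


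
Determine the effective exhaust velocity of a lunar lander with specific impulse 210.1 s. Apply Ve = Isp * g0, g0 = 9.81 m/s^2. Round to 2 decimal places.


Step 1: Ve = Isp * g0 = 210.1 * 9.81
Step 2: Ve = 2061.08 m/s

2061.08


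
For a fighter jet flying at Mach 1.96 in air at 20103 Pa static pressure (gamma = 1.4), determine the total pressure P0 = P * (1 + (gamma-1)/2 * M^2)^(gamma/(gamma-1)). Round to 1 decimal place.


Step 1: (gamma-1)/2 * M^2 = 0.2 * 3.8416 = 0.76832
Step 2: 1 + 0.76832 = 1.76832
Step 3: Exponent gamma/(gamma-1) = 3.5
Step 4: P0 = 20103 * 1.76832^3.5 = 147816.8 Pa

147816.8


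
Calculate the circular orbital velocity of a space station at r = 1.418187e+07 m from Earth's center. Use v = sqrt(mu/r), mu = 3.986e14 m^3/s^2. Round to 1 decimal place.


Step 1: mu / r = 3.986e14 / 1.418187e+07 = 28106307.5603
Step 2: v = sqrt(28106307.5603) = 5301.5 m/s

5301.5


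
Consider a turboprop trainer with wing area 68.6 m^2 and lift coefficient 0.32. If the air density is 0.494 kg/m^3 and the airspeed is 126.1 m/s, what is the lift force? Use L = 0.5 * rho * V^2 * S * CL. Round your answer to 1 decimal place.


Step 1: Calculate dynamic pressure q = 0.5 * 0.494 * 126.1^2 = 0.5 * 0.494 * 15901.21 = 3927.5989 Pa
Step 2: Multiply by wing area and lift coefficient: L = 3927.5989 * 68.6 * 0.32
Step 3: L = 269433.2825 * 0.32 = 86218.7 N

86218.7


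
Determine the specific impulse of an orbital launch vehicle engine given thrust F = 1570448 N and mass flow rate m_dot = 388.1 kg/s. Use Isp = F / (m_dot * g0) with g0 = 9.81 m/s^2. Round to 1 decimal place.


Step 1: m_dot * g0 = 388.1 * 9.81 = 3807.26
Step 2: Isp = 1570448 / 3807.26 = 412.5 s

412.5


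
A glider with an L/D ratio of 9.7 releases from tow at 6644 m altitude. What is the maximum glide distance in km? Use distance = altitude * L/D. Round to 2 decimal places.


Step 1: Glide distance = altitude * L/D = 6644 * 9.7 = 64446.8 m
Step 2: Convert to km: 64446.8 / 1000 = 64.45 km

64.45


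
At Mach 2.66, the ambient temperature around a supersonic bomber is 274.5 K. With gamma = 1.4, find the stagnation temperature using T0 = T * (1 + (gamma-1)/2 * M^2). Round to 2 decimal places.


Step 1: (gamma-1)/2 = 0.2
Step 2: M^2 = 7.0756
Step 3: 1 + 0.2 * 7.0756 = 2.41512
Step 4: T0 = 274.5 * 2.41512 = 662.95 K

662.95


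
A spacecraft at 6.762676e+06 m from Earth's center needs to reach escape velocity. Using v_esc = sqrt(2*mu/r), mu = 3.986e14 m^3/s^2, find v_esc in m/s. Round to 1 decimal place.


Step 1: 2*mu/r = 2 * 3.986e14 / 6.762676e+06 = 117882329.4211
Step 2: v_esc = sqrt(117882329.4211) = 10857.4 m/s

10857.4


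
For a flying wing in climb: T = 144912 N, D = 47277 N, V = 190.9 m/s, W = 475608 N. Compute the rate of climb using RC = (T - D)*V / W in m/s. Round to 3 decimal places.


Step 1: Excess thrust = T - D = 144912 - 47277 = 97635 N
Step 2: Excess power = 97635 * 190.9 = 18638521.5 W
Step 3: RC = 18638521.5 / 475608 = 39.189 m/s

39.189


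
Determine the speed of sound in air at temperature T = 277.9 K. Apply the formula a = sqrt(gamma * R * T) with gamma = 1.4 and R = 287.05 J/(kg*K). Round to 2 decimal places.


Step 1: gamma * R * T = 1.4 * 287.05 * 277.9 = 111679.673
Step 2: a = sqrt(111679.673) = 334.19 m/s

334.19


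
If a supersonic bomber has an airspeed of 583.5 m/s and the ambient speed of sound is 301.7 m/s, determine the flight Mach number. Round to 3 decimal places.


Step 1: M = V / a = 583.5 / 301.7
Step 2: M = 1.934

1.934


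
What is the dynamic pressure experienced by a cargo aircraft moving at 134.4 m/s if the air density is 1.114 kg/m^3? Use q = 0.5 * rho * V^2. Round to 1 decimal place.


Step 1: V^2 = 134.4^2 = 18063.36
Step 2: q = 0.5 * 1.114 * 18063.36
Step 3: q = 10061.3 Pa

10061.3


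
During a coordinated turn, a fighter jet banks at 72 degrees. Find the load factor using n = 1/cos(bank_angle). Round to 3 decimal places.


Step 1: Convert 72 degrees to radians = 1.256637
Step 2: cos(72 deg) = 0.309017
Step 3: n = 1 / 0.309017 = 3.236

3.236


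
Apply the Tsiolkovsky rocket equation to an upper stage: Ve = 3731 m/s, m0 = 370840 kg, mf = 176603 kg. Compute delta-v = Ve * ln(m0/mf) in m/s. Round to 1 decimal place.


Step 1: Mass ratio m0/mf = 370840 / 176603 = 2.099851
Step 2: ln(2.099851) = 0.741866
Step 3: delta-v = 3731 * 0.741866 = 2767.9 m/s

2767.9


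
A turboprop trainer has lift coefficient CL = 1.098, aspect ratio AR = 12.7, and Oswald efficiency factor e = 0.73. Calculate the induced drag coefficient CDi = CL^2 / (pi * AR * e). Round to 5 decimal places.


Step 1: CL^2 = 1.098^2 = 1.205604
Step 2: pi * AR * e = 3.14159 * 12.7 * 0.73 = 29.125705
Step 3: CDi = 1.205604 / 29.125705 = 0.04139

0.04139


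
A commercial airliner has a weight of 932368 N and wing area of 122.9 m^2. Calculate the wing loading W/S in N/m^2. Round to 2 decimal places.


Step 1: Wing loading = W / S = 932368 / 122.9
Step 2: Wing loading = 7586.40 N/m^2

7586.40


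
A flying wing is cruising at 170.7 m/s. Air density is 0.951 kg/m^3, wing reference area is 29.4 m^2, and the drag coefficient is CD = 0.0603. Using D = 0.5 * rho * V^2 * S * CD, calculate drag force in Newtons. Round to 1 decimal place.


Step 1: Dynamic pressure q = 0.5 * 0.951 * 170.7^2 = 13855.352 Pa
Step 2: Drag D = q * S * CD = 13855.352 * 29.4 * 0.0603
Step 3: D = 24563.0 N

24563.0


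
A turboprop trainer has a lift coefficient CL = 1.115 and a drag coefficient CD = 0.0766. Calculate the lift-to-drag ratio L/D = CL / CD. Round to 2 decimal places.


Step 1: L/D = CL / CD = 1.115 / 0.0766
Step 2: L/D = 14.56

14.56


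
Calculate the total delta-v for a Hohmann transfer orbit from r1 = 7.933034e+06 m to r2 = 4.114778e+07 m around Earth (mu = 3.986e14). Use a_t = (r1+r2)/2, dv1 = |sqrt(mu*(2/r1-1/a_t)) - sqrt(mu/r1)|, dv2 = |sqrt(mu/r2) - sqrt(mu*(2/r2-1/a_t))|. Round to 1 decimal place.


Step 1: Transfer semi-major axis a_t = (7.933034e+06 + 4.114778e+07) / 2 = 2.454041e+07 m
Step 2: v1 (circular at r1) = sqrt(mu/r1) = 7088.41 m/s
Step 3: v_t1 = sqrt(mu*(2/r1 - 1/a_t)) = 9178.7 m/s
Step 4: dv1 = |9178.7 - 7088.41| = 2090.29 m/s
Step 5: v2 (circular at r2) = 3112.4 m/s, v_t2 = 1769.6 m/s
Step 6: dv2 = |3112.4 - 1769.6| = 1342.8 m/s
Step 7: Total delta-v = 2090.29 + 1342.8 = 3433.1 m/s

3433.1


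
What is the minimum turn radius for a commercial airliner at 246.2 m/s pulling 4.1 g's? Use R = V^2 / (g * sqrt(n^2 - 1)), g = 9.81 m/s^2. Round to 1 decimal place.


Step 1: V^2 = 246.2^2 = 60614.44
Step 2: n^2 - 1 = 4.1^2 - 1 = 15.81
Step 3: sqrt(15.81) = 3.976179
Step 4: R = 60614.44 / (9.81 * 3.976179) = 1554.0 m

1554.0


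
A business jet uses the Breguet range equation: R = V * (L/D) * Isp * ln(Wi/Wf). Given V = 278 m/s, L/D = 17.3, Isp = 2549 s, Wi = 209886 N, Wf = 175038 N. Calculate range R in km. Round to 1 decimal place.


Step 1: Coefficient = V * (L/D) * Isp = 278 * 17.3 * 2549 = 12259160.6 m
Step 2: Wi/Wf = 209886 / 175038 = 1.199088
Step 3: ln(1.199088) = 0.181561
Step 4: R = 12259160.6 * 0.181561 = 2225790.8 m = 2225.8 km

2225.8


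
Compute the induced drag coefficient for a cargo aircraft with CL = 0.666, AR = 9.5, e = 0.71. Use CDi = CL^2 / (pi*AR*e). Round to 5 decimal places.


Step 1: CL^2 = 0.666^2 = 0.443556
Step 2: pi * AR * e = 3.14159 * 9.5 * 0.71 = 21.190042
Step 3: CDi = 0.443556 / 21.190042 = 0.02093

0.02093


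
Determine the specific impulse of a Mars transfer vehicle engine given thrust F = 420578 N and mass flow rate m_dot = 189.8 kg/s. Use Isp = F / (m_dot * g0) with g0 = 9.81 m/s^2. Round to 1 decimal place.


Step 1: m_dot * g0 = 189.8 * 9.81 = 1861.94
Step 2: Isp = 420578 / 1861.94 = 225.9 s

225.9


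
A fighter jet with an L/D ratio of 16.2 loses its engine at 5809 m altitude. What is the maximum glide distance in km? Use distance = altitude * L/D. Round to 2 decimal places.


Step 1: Glide distance = altitude * L/D = 5809 * 16.2 = 94105.8 m
Step 2: Convert to km: 94105.8 / 1000 = 94.11 km

94.11


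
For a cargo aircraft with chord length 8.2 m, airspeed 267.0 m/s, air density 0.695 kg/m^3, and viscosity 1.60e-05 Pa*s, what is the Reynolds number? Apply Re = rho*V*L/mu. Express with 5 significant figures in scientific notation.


Step 1: Numerator = rho * V * L = 0.695 * 267.0 * 8.2 = 1521.633
Step 2: Re = 1521.633 / 1.60e-05
Step 3: Re = 9.5102e+07

9.5102e+07


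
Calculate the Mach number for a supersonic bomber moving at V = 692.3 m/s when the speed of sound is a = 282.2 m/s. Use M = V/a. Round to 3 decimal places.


Step 1: M = V / a = 692.3 / 282.2
Step 2: M = 2.453

2.453


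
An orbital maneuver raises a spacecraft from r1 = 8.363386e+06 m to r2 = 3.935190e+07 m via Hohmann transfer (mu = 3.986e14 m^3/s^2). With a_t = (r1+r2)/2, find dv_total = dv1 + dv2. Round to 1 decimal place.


Step 1: Transfer semi-major axis a_t = (8.363386e+06 + 3.935190e+07) / 2 = 2.385764e+07 m
Step 2: v1 (circular at r1) = sqrt(mu/r1) = 6903.63 m/s
Step 3: v_t1 = sqrt(mu*(2/r1 - 1/a_t)) = 8866.39 m/s
Step 4: dv1 = |8866.39 - 6903.63| = 1962.76 m/s
Step 5: v2 (circular at r2) = 3182.63 m/s, v_t2 = 1884.36 m/s
Step 6: dv2 = |3182.63 - 1884.36| = 1298.27 m/s
Step 7: Total delta-v = 1962.76 + 1298.27 = 3261.0 m/s

3261.0


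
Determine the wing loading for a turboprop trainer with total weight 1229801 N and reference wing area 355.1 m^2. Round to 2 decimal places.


Step 1: Wing loading = W / S = 1229801 / 355.1
Step 2: Wing loading = 3463.25 N/m^2

3463.25


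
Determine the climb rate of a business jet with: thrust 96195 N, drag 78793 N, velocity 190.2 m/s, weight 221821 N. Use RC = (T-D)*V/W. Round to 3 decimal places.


Step 1: Excess thrust = T - D = 96195 - 78793 = 17402 N
Step 2: Excess power = 17402 * 190.2 = 3309860.4 W
Step 3: RC = 3309860.4 / 221821 = 14.921 m/s

14.921


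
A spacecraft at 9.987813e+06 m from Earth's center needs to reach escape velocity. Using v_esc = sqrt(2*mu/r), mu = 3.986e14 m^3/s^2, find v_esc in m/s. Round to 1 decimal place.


Step 1: 2*mu/r = 2 * 3.986e14 / 9.987813e+06 = 79817273.311
Step 2: v_esc = sqrt(79817273.311) = 8934.1 m/s

8934.1


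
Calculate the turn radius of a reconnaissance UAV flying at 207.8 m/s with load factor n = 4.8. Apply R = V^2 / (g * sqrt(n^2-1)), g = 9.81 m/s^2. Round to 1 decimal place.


Step 1: V^2 = 207.8^2 = 43180.84
Step 2: n^2 - 1 = 4.8^2 - 1 = 22.04
Step 3: sqrt(22.04) = 4.694678
Step 4: R = 43180.84 / (9.81 * 4.694678) = 937.6 m

937.6


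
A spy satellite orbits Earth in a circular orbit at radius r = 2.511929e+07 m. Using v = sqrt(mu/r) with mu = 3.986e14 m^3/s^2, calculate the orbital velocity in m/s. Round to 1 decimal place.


Step 1: mu / r = 3.986e14 / 2.511929e+07 = 15868282.9013
Step 2: v = sqrt(15868282.9013) = 3983.5 m/s

3983.5


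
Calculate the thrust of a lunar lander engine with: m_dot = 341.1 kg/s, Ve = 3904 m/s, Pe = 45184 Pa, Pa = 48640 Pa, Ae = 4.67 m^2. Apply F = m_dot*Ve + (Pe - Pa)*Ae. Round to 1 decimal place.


Step 1: Momentum thrust = m_dot * Ve = 341.1 * 3904 = 1331654.4 N
Step 2: Pressure thrust = (Pe - Pa) * Ae = (45184 - 48640) * 4.67 = -16139.52 N
Step 3: Total thrust F = 1331654.4 + -16139.52 = 1315514.9 N

1315514.9


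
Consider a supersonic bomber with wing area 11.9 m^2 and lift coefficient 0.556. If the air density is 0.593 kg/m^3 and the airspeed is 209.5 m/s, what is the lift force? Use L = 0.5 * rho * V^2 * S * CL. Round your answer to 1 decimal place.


Step 1: Calculate dynamic pressure q = 0.5 * 0.593 * 209.5^2 = 0.5 * 0.593 * 43890.25 = 13013.4591 Pa
Step 2: Multiply by wing area and lift coefficient: L = 13013.4591 * 11.9 * 0.556
Step 3: L = 154860.1636 * 0.556 = 86102.3 N

86102.3


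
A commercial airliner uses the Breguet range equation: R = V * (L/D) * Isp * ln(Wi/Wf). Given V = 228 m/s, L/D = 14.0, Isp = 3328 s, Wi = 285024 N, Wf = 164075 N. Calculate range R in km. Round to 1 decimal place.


Step 1: Coefficient = V * (L/D) * Isp = 228 * 14.0 * 3328 = 10622976.0 m
Step 2: Wi/Wf = 285024 / 164075 = 1.737157
Step 3: ln(1.737157) = 0.55225
Step 4: R = 10622976.0 * 0.55225 = 5866535.8 m = 5866.5 km

5866.5


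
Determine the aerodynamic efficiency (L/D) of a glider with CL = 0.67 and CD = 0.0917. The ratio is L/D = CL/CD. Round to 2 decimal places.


Step 1: L/D = CL / CD = 0.67 / 0.0917
Step 2: L/D = 7.31

7.31


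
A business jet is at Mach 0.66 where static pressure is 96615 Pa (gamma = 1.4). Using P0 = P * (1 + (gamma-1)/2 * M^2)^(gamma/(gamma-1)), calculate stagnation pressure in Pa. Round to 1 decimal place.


Step 1: (gamma-1)/2 * M^2 = 0.2 * 0.4356 = 0.08712
Step 2: 1 + 0.08712 = 1.08712
Step 3: Exponent gamma/(gamma-1) = 3.5
Step 4: P0 = 96615 * 1.08712^3.5 = 129424.3 Pa

129424.3


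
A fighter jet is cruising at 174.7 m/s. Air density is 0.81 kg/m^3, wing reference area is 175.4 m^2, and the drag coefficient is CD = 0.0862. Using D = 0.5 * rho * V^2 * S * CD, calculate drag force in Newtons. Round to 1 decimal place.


Step 1: Dynamic pressure q = 0.5 * 0.81 * 174.7^2 = 12360.6364 Pa
Step 2: Drag D = q * S * CD = 12360.6364 * 175.4 * 0.0862
Step 3: D = 186886.4 N

186886.4


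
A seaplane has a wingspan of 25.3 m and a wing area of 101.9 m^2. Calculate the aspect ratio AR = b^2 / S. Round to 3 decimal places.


Step 1: b^2 = 25.3^2 = 640.09
Step 2: AR = 640.09 / 101.9 = 6.282

6.282


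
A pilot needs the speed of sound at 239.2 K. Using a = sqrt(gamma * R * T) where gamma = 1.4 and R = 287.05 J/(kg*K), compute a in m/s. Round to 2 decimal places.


Step 1: gamma * R * T = 1.4 * 287.05 * 239.2 = 96127.304
Step 2: a = sqrt(96127.304) = 310.04 m/s

310.04


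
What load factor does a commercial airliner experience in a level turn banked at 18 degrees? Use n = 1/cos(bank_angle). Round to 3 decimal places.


Step 1: Convert 18 degrees to radians = 0.314159
Step 2: cos(18 deg) = 0.951057
Step 3: n = 1 / 0.951057 = 1.051

1.051


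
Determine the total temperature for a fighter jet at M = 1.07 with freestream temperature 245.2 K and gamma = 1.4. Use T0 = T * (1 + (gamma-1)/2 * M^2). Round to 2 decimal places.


Step 1: (gamma-1)/2 = 0.2
Step 2: M^2 = 1.1449
Step 3: 1 + 0.2 * 1.1449 = 1.22898
Step 4: T0 = 245.2 * 1.22898 = 301.35 K

301.35


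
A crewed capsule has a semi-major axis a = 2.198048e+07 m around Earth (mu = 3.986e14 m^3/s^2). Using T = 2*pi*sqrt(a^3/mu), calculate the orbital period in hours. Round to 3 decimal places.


Step 1: a^3 / mu = 1.061968e+22 / 3.986e14 = 2.664245e+07
Step 2: sqrt(2.664245e+07) = 5161.6329 s
Step 3: T = 2*pi * 5161.6329 = 32431.5 s
Step 4: T in hours = 32431.5 / 3600 = 9.009 hours

9.009


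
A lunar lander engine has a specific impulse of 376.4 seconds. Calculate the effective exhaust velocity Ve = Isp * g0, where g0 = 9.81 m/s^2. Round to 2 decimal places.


Step 1: Ve = Isp * g0 = 376.4 * 9.81
Step 2: Ve = 3692.48 m/s

3692.48


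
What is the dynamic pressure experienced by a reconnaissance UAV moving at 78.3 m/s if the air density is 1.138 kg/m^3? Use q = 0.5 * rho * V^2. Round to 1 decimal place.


Step 1: V^2 = 78.3^2 = 6130.89
Step 2: q = 0.5 * 1.138 * 6130.89
Step 3: q = 3488.5 Pa

3488.5


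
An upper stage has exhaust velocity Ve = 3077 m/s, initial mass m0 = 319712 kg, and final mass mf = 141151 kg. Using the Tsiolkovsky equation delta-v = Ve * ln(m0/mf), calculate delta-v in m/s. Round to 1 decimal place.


Step 1: Mass ratio m0/mf = 319712 / 141151 = 2.265035
Step 2: ln(2.265035) = 0.81759
Step 3: delta-v = 3077 * 0.81759 = 2515.7 m/s

2515.7


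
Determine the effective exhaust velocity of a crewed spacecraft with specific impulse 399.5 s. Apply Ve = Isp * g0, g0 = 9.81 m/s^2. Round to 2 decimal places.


Step 1: Ve = Isp * g0 = 399.5 * 9.81
Step 2: Ve = 3919.10 m/s

3919.10


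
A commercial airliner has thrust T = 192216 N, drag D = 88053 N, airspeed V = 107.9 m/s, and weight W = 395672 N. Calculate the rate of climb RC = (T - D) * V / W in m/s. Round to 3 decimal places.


Step 1: Excess thrust = T - D = 192216 - 88053 = 104163 N
Step 2: Excess power = 104163 * 107.9 = 11239187.7 W
Step 3: RC = 11239187.7 / 395672 = 28.405 m/s

28.405


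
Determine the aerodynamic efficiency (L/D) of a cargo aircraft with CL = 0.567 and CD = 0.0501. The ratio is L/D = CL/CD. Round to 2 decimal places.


Step 1: L/D = CL / CD = 0.567 / 0.0501
Step 2: L/D = 11.32

11.32


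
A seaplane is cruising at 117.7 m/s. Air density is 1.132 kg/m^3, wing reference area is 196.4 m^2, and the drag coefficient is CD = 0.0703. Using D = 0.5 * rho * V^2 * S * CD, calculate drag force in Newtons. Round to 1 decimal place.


Step 1: Dynamic pressure q = 0.5 * 1.132 * 117.7^2 = 7840.9621 Pa
Step 2: Drag D = q * S * CD = 7840.9621 * 196.4 * 0.0703
Step 3: D = 108259.5 N

108259.5


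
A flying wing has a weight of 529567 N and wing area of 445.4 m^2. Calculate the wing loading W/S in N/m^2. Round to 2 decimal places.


Step 1: Wing loading = W / S = 529567 / 445.4
Step 2: Wing loading = 1188.97 N/m^2

1188.97


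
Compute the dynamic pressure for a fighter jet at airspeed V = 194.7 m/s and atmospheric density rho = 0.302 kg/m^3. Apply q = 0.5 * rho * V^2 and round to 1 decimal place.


Step 1: V^2 = 194.7^2 = 37908.09
Step 2: q = 0.5 * 0.302 * 37908.09
Step 3: q = 5724.1 Pa

5724.1
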